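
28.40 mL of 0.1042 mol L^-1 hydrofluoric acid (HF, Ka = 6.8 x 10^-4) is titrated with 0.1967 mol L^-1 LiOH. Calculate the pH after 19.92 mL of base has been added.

12.30

n(acid) = 0.1042 x 0.02840 = 0.002959 mol; n(LiOH) added = 0.1967 x 0.01992 = 0.003918 mol.
Base is in excess by 0.003918 - 0.002959 = 0.0009590 mol in a total volume of 0.04832 L.
[OH^-] = 0.0009590/0.04832 = 0.01985 M, so pOH = 1.70 and pH = 14.00 - 1.70 = 12.30.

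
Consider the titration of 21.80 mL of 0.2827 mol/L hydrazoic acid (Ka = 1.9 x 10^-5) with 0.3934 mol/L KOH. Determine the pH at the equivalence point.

n(HN3) = 0.2827 x 0.02180 = 0.006163 mol; V(KOH) at equivalence = 0.006163/0.3934 = 0.01567 L.
At equivalence all the acid is converted to N3-; total volume = 0.02180 + 0.01567 = 0.03747 L, so [N3-] = 0.006163/0.03747 = 0.1645 M.
Kb = Kw/Ka = 1.0e-14 / 1.9 x 10^-5 = 5.26e-10.
[OH^-] = sqrt(Kb x [N3-]) = sqrt(5.26e-10 x 0.1645) = 9.30e-6 M.
pOH = 5.03, so pH = 14.00 - 5.03 = 8.97.

8.97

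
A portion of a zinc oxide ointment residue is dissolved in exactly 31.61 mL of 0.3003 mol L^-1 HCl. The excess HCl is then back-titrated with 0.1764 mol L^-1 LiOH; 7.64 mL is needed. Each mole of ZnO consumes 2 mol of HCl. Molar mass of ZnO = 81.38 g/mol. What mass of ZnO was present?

Total n(HCl) added = 0.3003 x 0.03161 = 0.009492 mol.
n(LiOH) used = 0.1764 x 0.007640 = 0.001348 mol, which equals the excess n(HCl).
So n(HCl) consumed by the sample = 0.009492 - 0.001348 = 0.008145 mol.
n(ZnO) = 0.008145 / 2 = 0.004072 mol.
mass = 0.004072 mol x 81.38 g/mol = 0.331 g.

0.331 g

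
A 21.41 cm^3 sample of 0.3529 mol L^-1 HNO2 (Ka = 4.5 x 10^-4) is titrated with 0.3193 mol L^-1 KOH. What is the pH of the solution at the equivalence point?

8.29

n(HNO2) = 0.3529 x 0.02141 = 0.007556 mol; V(KOH) at equivalence = 0.007556/0.3193 = 0.02366 L.
At equivalence all the acid is converted to NO2-; total volume = 0.02141 + 0.02366 = 0.04507 L, so [NO2-] = 0.007556/0.04507 = 0.1676 M.
Kb = Kw/Ka = 1.0e-14 / 4.5 x 10^-4 = 2.22e-11.
[OH^-] = sqrt(Kb x [NO2-]) = sqrt(2.22e-11 x 0.1676) = 1.93e-6 M.
pOH = 5.71, so pH = 14.00 - 5.71 = 8.29.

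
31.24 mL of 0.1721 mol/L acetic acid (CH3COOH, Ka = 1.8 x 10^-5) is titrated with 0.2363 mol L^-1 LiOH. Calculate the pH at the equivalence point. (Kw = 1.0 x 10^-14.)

n(CH3COOH) = 0.1721 x 0.03124 = 0.005376 mol; V(LiOH) at equivalence = 0.005376/0.2363 = 0.02275 L.
At equivalence all the acid is converted to CH3COO-; total volume = 0.03124 + 0.02275 = 0.05399 L, so [CH3COO-] = 0.005376/0.05399 = 0.09958 M.
Kb = Kw/Ka = 1.0e-14 / 1.8 x 10^-5 = 5.56e-10.
[OH^-] = sqrt(Kb x [CH3COO-]) = sqrt(5.56e-10 x 0.09958) = 7.44e-6 M.
pOH = 5.13, so pH = 14.00 - 5.13 = 8.87.

8.87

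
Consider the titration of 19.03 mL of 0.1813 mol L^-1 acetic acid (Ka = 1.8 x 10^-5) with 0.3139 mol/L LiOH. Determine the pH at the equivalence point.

n(CH3COOH) = 0.1813 x 0.01903 = 0.003450 mol; V(LiOH) at equivalence = 0.003450/0.3139 = 0.01099 L.
At equivalence all the acid is converted to CH3COO-; total volume = 0.01903 + 0.01099 = 0.03002 L, so [CH3COO-] = 0.003450/0.03002 = 0.1149 M.
Kb = Kw/Ka = 1.0e-14 / 1.8 x 10^-5 = 5.56e-10.
[OH^-] = sqrt(Kb x [CH3COO-]) = sqrt(5.56e-10 x 0.1149) = 7.99e-6 M.
pOH = 5.10, so pH = 14.00 - 5.10 = 8.90.

8.90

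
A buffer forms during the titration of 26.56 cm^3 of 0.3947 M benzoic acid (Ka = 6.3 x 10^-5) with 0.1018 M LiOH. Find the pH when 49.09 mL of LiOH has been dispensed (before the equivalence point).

4.16

Initial n(C6H5COOH) = 0.3947 x 0.02656 = 0.01048 mol.
n(LiOH) added = 0.1018 x 0.04909 = 0.004997 mol, converting that many moles of C6H5COOH to C6H5COO-.
Remaining n(C6H5COOH) = 0.005486 mol; n(C6H5COO-) = 0.004997 mol.
By Henderson-Hasselbalch, pH = pKa + log([A^-]/[HA]) = 4.20 + log(0.004997/0.005486) = 4.20 + (-0.04) = 4.16.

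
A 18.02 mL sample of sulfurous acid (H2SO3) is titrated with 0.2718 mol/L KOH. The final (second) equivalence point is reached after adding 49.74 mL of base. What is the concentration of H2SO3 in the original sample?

n(KOH) = 0.2718 x 0.04974 = 0.01352 mol.
At the final (second) equivalence point, 2 mol OH^- react per mol H2SO3, so n(H2SO3) = 0.01352 / 2 = 0.006760 mol.
[H2SO3] = 0.006760 / 0.01802 L = 0.375 M.

0.375 M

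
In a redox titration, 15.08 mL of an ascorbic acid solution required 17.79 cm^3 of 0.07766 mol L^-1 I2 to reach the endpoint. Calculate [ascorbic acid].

0.0916 M

n(I2) = 0.07766 x 0.01779 = 0.001382 mol.
From the balanced equation, 1 mol I2 reacts with 1 mol ascorbic acid, so n(ascorbic acid) = 0.001382 x 1/1 = 0.001382 mol.
[ascorbic acid] = 0.001382 / 0.01508 L = 0.0916 M.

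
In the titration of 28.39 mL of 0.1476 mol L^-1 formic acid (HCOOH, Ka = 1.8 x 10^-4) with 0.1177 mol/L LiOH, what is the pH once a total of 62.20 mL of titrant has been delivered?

12.54

n(acid) = 0.1476 x 0.02839 = 0.004190 mol; n(LiOH) added = 0.1177 x 0.06220 = 0.007321 mol.
Base is in excess by 0.007321 - 0.004190 = 0.003131 mol in a total volume of 0.09059 L.
[OH^-] = 0.003131/0.09059 = 0.03456 M, so pOH = 1.46 and pH = 14.00 - 1.46 = 12.54.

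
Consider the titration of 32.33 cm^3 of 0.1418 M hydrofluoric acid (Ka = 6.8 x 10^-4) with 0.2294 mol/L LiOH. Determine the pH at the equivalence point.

8.06

n(HF) = 0.1418 x 0.03233 = 0.004584 mol; V(LiOH) at equivalence = 0.004584/0.2294 = 0.01998 L.
At equivalence all the acid is converted to F-; total volume = 0.03233 + 0.01998 = 0.05231 L, so [F-] = 0.004584/0.05231 = 0.08763 M.
Kb = Kw/Ka = 1.0e-14 / 6.8 x 10^-4 = 1.47e-11.
[OH^-] = sqrt(Kb x [F-]) = sqrt(1.47e-11 x 0.08763) = 1.14e-6 M.
pOH = 5.94, so pH = 14.00 - 5.94 = 8.06.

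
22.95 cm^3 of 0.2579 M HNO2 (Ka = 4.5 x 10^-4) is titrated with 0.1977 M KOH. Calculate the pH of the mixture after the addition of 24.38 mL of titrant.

Initial n(HNO2) = 0.2579 x 0.02295 = 0.005919 mol.
n(KOH) added = 0.1977 x 0.02438 = 0.004820 mol, converting that many moles of HNO2 to NO2-.
Remaining n(HNO2) = 0.001099 mol; n(NO2-) = 0.004820 mol.
By Henderson-Hasselbalch, pH = pKa + log([A^-]/[HA]) = 3.35 + log(0.004820/0.001099) = 3.35 + (+0.64) = 3.99.

3.99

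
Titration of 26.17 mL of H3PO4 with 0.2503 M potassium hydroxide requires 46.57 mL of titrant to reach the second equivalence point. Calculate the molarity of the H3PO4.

n(KOH) = 0.2503 x 0.04657 = 0.01166 mol.
At the second equivalence point, 2 mol OH^- react per mol H3PO4, so n(H3PO4) = 0.01166 / 2 = 0.005828 mol.
[H3PO4] = 0.005828 / 0.02617 L = 0.223 M.

0.223 M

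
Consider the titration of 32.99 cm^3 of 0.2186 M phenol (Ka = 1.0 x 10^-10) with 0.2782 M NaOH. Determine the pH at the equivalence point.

n(C6H5OH) = 0.2186 x 0.03299 = 0.007212 mol; V(NaOH) at equivalence = 0.007212/0.2782 = 0.02592 L.
At equivalence all the acid is converted to C6H5O-; total volume = 0.03299 + 0.02592 = 0.05891 L, so [C6H5O-] = 0.007212/0.05891 = 0.1224 M.
Kb = Kw/Ka = 1.0e-14 / 1.0 x 10^-10 = 0.000100.
[OH^-] = sqrt(Kb x [C6H5O-]) = sqrt(0.000100 x 0.1224) = 0.00350 M.
pOH = 2.46, so pH = 14.00 - 2.46 = 11.54.

11.54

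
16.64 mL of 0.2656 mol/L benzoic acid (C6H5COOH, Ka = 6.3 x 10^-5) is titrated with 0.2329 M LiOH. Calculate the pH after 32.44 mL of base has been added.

n(acid) = 0.2656 x 0.01664 = 0.004420 mol; n(LiOH) added = 0.2329 x 0.03244 = 0.007555 mol.
Base is in excess by 0.007555 - 0.004420 = 0.003136 mol in a total volume of 0.04908 L.
[OH^-] = 0.003136/0.04908 = 0.06389 M, so pOH = 1.19 and pH = 14.00 - 1.19 = 12.81.

12.81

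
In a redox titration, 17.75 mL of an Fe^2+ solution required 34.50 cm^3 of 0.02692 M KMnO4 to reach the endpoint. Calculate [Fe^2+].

n(KMnO4) = 0.02692 x 0.03450 = 0.0009287 mol.
From the balanced equation, 1 mol KMnO4 reacts with 5 mol Fe^2+, so n(Fe^2+) = 0.0009287 x 5/1 = 0.004644 mol.
[Fe^2+] = 0.004644 / 0.01775 L = 0.262 M.

0.262 M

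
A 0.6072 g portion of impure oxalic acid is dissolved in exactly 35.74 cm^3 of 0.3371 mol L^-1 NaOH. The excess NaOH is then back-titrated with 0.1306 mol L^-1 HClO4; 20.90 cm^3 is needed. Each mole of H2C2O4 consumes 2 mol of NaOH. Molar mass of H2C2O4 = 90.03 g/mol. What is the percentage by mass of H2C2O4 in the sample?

Total n(NaOH) added = 0.3371 x 0.03574 = 0.01205 mol.
n(HClO4) used = 0.1306 x 0.02090 = 0.002730 mol, which equals the excess n(NaOH).
So n(NaOH) consumed by the sample = 0.01205 - 0.002730 = 0.009318 mol.
n(H2C2O4) = 0.009318 / 2 = 0.004659 mol.
mass H2C2O4 = 0.004659 x 90.03 = 0.4195 g, so %H2C2O4 = 0.4195/0.6072 x 100 = 69.1%.

69.1%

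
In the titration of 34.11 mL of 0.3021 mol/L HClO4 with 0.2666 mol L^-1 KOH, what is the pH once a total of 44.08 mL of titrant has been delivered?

n(acid) = 0.3021 x 0.03411 = 0.01030 mol; n(KOH) added = 0.2666 x 0.04408 = 0.01175 mol.
Base is in excess by 0.01175 - 0.01030 = 0.001447 mol in a total volume of 0.07819 L.
[OH^-] = 0.001447/0.07819 = 0.01851 M, so pOH = 1.73 and pH = 14.00 - 1.73 = 12.27.

12.27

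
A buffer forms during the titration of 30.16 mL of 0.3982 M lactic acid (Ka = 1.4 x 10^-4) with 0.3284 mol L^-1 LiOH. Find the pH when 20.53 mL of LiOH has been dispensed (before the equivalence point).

Initial n(HC3H5O3) = 0.3982 x 0.03016 = 0.01201 mol.
n(LiOH) added = 0.3284 x 0.02053 = 0.006742 mol, converting that many moles of HC3H5O3 to C3H5O3-.
Remaining n(HC3H5O3) = 0.005268 mol; n(C3H5O3-) = 0.006742 mol.
By Henderson-Hasselbalch, pH = pKa + log([A^-]/[HA]) = 3.85 + log(0.006742/0.005268) = 3.85 + (+0.11) = 3.96.

3.96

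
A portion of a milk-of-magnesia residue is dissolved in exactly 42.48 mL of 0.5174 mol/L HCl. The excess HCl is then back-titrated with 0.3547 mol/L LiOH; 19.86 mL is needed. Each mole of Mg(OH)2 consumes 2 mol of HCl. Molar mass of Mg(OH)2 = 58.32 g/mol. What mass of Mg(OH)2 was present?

0.435 g

Total n(HCl) added = 0.5174 x 0.04248 = 0.02198 mol.
n(LiOH) used = 0.3547 x 0.01986 = 0.007044 mol, which equals the excess n(HCl).
So n(HCl) consumed by the sample = 0.02198 - 0.007044 = 0.01493 mol.
n(Mg(OH)2) = 0.01493 / 2 = 0.007467 mol.
mass = 0.007467 mol x 58.32 g/mol = 0.435 g.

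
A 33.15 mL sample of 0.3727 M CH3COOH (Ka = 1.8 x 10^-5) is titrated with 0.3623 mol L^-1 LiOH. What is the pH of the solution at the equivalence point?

9.00

n(CH3COOH) = 0.3727 x 0.03315 = 0.01236 mol; V(LiOH) at equivalence = 0.01236/0.3623 = 0.03410 L.
At equivalence all the acid is converted to CH3COO-; total volume = 0.03315 + 0.03410 = 0.06725 L, so [CH3COO-] = 0.01236/0.06725 = 0.1837 M.
Kb = Kw/Ka = 1.0e-14 / 1.8 x 10^-5 = 5.56e-10.
[OH^-] = sqrt(Kb x [CH3COO-]) = sqrt(5.56e-10 x 0.1837) = 1.01e-5 M.
pOH = 5.00, so pH = 14.00 - 5.00 = 9.00.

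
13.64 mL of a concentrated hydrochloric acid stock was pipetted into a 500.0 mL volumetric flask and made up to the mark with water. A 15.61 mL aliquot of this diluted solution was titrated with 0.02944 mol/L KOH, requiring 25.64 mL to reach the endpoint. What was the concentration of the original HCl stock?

1.77 M

n(KOH) = 0.02944 x 0.02564 = 0.0007548 mol.
n(HCl) in the aliquot = 0.0007548 mol.
[diluted HCl] = 0.0007548 / 0.01561 = 0.04836 M.
Dilution factor = 500.0/13.64 = 36.66, so [stock] = 0.04836 x 36.66 = 1.77 M.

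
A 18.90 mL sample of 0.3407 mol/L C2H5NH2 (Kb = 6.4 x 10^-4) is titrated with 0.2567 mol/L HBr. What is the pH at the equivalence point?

5.82

n(C2H5NH2) = 0.3407 x 0.01890 = 0.006439 mol; V(HBr) at equivalence = 0.006439/0.2567 = 0.02508 L.
At equivalence the base is fully converted to C2H5NH3+; total volume = 0.04398 L, so [C2H5NH3+] = 0.006439/0.04398 = 0.1464 M.
Ka(C2H5NH3+) = Kw/Kb = 1.0e-14 / 6.4 x 10^-4 = 1.56e-11.
[H^+] = sqrt(Ka x [C2H5NH3+]) = sqrt(1.56e-11 x 0.1464) = 1.51e-6 M.
pH = -log(1.51e-6) = 5.82.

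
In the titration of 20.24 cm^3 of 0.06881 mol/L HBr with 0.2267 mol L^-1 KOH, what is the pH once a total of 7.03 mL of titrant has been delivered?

11.87

n(acid) = 0.06881 x 0.02024 = 0.001393 mol; n(KOH) added = 0.2267 x 0.007030 = 0.001594 mol.
Base is in excess by 0.001594 - 0.001393 = 0.0002010 mol in a total volume of 0.02727 L.
[OH^-] = 0.0002010/0.02727 = 0.007370 M, so pOH = 2.13 and pH = 14.00 - 2.13 = 11.87.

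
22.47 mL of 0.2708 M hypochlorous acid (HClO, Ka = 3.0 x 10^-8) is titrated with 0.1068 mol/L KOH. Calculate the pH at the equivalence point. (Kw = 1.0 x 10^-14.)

10.20

n(HClO) = 0.2708 x 0.02247 = 0.006085 mol; V(KOH) at equivalence = 0.006085/0.1068 = 0.05697 L.
At equivalence all the acid is converted to ClO-; total volume = 0.02247 + 0.05697 = 0.07944 L, so [ClO-] = 0.006085/0.07944 = 0.07659 M.
Kb = Kw/Ka = 1.0e-14 / 3.0 x 10^-8 = 3.33e-7.
[OH^-] = sqrt(Kb x [ClO-]) = sqrt(3.33e-7 x 0.07659) = 0.000160 M.
pOH = 3.80, so pH = 14.00 - 3.80 = 10.20.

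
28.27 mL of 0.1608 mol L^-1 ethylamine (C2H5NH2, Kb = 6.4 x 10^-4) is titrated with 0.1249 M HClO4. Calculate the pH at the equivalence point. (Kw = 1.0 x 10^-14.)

n(C2H5NH2) = 0.1608 x 0.02827 = 0.004546 mol; V(HClO4) at equivalence = 0.004546/0.1249 = 0.03640 L.
At equivalence the base is fully converted to C2H5NH3+; total volume = 0.06467 L, so [C2H5NH3+] = 0.004546/0.06467 = 0.07030 M.
Ka(C2H5NH3+) = Kw/Kb = 1.0e-14 / 6.4 x 10^-4 = 1.56e-11.
[H^+] = sqrt(Ka x [C2H5NH3+]) = sqrt(1.56e-11 x 0.07030) = 1.05e-6 M.
pH = -log(1.05e-6) = 5.98.

5.98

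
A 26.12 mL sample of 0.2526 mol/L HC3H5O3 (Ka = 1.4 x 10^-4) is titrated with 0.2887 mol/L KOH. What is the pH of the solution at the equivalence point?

8.49

n(HC3H5O3) = 0.2526 x 0.02612 = 0.006598 mol; V(KOH) at equivalence = 0.006598/0.2887 = 0.02285 L.
At equivalence all the acid is converted to C3H5O3-; total volume = 0.02612 + 0.02285 = 0.04897 L, so [C3H5O3-] = 0.006598/0.04897 = 0.1347 M.
Kb = Kw/Ka = 1.0e-14 / 1.4 x 10^-4 = 7.14e-11.
[OH^-] = sqrt(Kb x [C3H5O3-]) = sqrt(7.14e-11 x 0.1347) = 3.10e-6 M.
pOH = 5.51, so pH = 14.00 - 5.51 = 8.49.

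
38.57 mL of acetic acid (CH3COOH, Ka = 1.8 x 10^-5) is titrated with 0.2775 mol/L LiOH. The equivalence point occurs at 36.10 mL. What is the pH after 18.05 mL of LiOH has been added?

4.74

18.05 mL is exactly half the equivalence volume (36.10/2), i.e. the half-equivalence point.
There, n(HA) = n(A^-), so pH = pKa = -log(1.8 x 10^-5) = 4.74.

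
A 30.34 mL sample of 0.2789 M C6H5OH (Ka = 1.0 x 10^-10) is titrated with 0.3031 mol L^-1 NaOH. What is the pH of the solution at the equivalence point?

11.58

n(C6H5OH) = 0.2789 x 0.03034 = 0.008462 mol; V(NaOH) at equivalence = 0.008462/0.3031 = 0.02792 L.
At equivalence all the acid is converted to C6H5O-; total volume = 0.03034 + 0.02792 = 0.05826 L, so [C6H5O-] = 0.008462/0.05826 = 0.1452 M.
Kb = Kw/Ka = 1.0e-14 / 1.0 x 10^-10 = 0.000100.
[OH^-] = sqrt(Kb x [C6H5O-]) = sqrt(0.000100 x 0.1452) = 0.00381 M.
pOH = 2.42, so pH = 14.00 - 2.42 = 11.58.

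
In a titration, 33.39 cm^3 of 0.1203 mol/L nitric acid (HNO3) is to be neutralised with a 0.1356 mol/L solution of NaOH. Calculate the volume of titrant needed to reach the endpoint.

n(HNO3) = 0.1203 mol/L x 0.03339 L = 0.004017 mol.
At equivalence n(NaOH) = n(HNO3) = 0.004017 mol.
V(NaOH) = 0.004017 / 0.1356 = 0.02962 L = 29.6 mL.

29.6 mL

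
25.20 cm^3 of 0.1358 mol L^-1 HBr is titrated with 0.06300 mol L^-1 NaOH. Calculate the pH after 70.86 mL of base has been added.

12.04

n(acid) = 0.1358 x 0.02520 = 0.003422 mol; n(NaOH) added = 0.06300 x 0.07086 = 0.004464 mol.
Base is in excess by 0.004464 - 0.003422 = 0.001042 mol in a total volume of 0.09606 L.
[OH^-] = 0.001042/0.09606 = 0.01085 M, so pOH = 1.96 and pH = 14.00 - 1.96 = 12.04.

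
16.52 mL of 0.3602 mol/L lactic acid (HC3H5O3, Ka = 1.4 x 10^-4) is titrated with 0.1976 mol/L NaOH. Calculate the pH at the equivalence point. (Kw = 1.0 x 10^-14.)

8.48

n(HC3H5O3) = 0.3602 x 0.01652 = 0.005951 mol; V(NaOH) at equivalence = 0.005951/0.1976 = 0.03011 L.
At equivalence all the acid is converted to C3H5O3-; total volume = 0.01652 + 0.03011 = 0.04663 L, so [C3H5O3-] = 0.005951/0.04663 = 0.1276 M.
Kb = Kw/Ka = 1.0e-14 / 1.4 x 10^-4 = 7.14e-11.
[OH^-] = sqrt(Kb x [C3H5O3-]) = sqrt(7.14e-11 x 0.1276) = 3.02e-6 M.
pOH = 5.52, so pH = 14.00 - 5.52 = 8.48.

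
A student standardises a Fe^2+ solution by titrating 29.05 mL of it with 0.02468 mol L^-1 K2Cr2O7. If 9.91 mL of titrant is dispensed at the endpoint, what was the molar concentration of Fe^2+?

n(K2Cr2O7) = 0.02468 x 0.009910 = 0.0002446 mol.
From the balanced equation, 1 mol K2Cr2O7 reacts with 6 mol Fe^2+, so n(Fe^2+) = 0.0002446 x 6/1 = 0.001467 mol.
[Fe^2+] = 0.001467 / 0.02905 L = 0.0505 M.

0.0505 M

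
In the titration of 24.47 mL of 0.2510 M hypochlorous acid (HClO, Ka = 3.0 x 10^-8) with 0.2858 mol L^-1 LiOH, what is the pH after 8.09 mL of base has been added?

7.30

Initial n(HClO) = 0.2510 x 0.02447 = 0.006142 mol.
n(LiOH) added = 0.2858 x 0.008090 = 0.002312 mol, converting that many moles of HClO to ClO-.
Remaining n(HClO) = 0.003830 mol; n(ClO-) = 0.002312 mol.
By Henderson-Hasselbalch, pH = pKa + log([A^-]/[HA]) = 7.52 + log(0.002312/0.003830) = 7.52 + (-0.22) = 7.30.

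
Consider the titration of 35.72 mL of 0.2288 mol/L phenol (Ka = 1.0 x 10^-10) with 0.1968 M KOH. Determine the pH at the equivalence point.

n(C6H5OH) = 0.2288 x 0.03572 = 0.008173 mol; V(KOH) at equivalence = 0.008173/0.1968 = 0.04153 L.
At equivalence all the acid is converted to C6H5O-; total volume = 0.03572 + 0.04153 = 0.07725 L, so [C6H5O-] = 0.008173/0.07725 = 0.1058 M.
Kb = Kw/Ka = 1.0e-14 / 1.0 x 10^-10 = 0.000100.
[OH^-] = sqrt(Kb x [C6H5O-]) = sqrt(0.000100 x 0.1058) = 0.00325 M.
pOH = 2.49, so pH = 14.00 - 2.49 = 11.51.

11.51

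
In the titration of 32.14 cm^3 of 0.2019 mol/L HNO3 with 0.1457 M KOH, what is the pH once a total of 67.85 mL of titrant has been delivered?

12.53

n(acid) = 0.2019 x 0.03214 = 0.006489 mol; n(KOH) added = 0.1457 x 0.06785 = 0.009886 mol.
Base is in excess by 0.009886 - 0.006489 = 0.003397 mol in a total volume of 0.09999 L.
[OH^-] = 0.003397/0.09999 = 0.03397 M, so pOH = 1.47 and pH = 14.00 - 1.47 = 12.53.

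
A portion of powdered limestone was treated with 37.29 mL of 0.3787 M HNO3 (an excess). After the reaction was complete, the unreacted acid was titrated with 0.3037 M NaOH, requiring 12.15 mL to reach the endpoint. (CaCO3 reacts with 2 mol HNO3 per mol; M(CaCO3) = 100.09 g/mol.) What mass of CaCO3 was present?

0.522 g

Total n(HNO3) added = 0.3787 x 0.03729 = 0.01412 mol.
n(NaOH) used = 0.3037 x 0.01215 = 0.003690 mol, which equals the excess n(HNO3).
So n(HNO3) consumed by the sample = 0.01412 - 0.003690 = 0.01043 mol.
n(CaCO3) = 0.01043 / 2 = 0.005216 mol.
mass = 0.005216 mol x 100.09 g/mol = 0.522 g.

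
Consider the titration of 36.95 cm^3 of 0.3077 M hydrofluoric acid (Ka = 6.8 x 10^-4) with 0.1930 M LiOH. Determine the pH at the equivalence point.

8.12

n(HF) = 0.3077 x 0.03695 = 0.01137 mol; V(LiOH) at equivalence = 0.01137/0.1930 = 0.05891 L.
At equivalence all the acid is converted to F-; total volume = 0.03695 + 0.05891 = 0.09586 L, so [F-] = 0.01137/0.09586 = 0.1186 M.
Kb = Kw/Ka = 1.0e-14 / 6.8 x 10^-4 = 1.47e-11.
[OH^-] = sqrt(Kb x [F-]) = sqrt(1.47e-11 x 0.1186) = 1.32e-6 M.
pOH = 5.88, so pH = 14.00 - 5.88 = 8.12.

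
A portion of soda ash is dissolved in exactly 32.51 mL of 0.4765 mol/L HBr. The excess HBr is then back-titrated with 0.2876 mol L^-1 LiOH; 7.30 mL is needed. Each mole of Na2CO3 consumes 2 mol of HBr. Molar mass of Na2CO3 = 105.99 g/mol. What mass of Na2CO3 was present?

0.710 g

Total n(HBr) added = 0.4765 x 0.03251 = 0.01549 mol.
n(LiOH) used = 0.2876 x 0.007300 = 0.002099 mol, which equals the excess n(HBr).
So n(HBr) consumed by the sample = 0.01549 - 0.002099 = 0.01339 mol.
n(Na2CO3) = 0.01339 / 2 = 0.006696 mol.
mass = 0.006696 mol x 105.99 g/mol = 0.710 g.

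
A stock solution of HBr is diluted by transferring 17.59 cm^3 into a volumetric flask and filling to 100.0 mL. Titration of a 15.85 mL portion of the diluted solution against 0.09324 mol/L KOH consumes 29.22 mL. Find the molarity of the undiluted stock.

0.977 M

n(KOH) = 0.09324 x 0.02922 = 0.002724 mol.
n(HBr) in the aliquot = 0.002724 mol.
[diluted HBr] = 0.002724 / 0.01585 = 0.1719 M.
Dilution factor = 100.0/17.59 = 5.685, so [stock] = 0.1719 x 5.685 = 0.977 M.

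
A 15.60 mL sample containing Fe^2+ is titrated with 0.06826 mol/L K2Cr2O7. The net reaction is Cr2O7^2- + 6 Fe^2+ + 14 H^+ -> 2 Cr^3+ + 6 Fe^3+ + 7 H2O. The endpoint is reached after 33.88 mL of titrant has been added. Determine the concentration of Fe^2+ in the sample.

n(K2Cr2O7) = 0.06826 x 0.03388 = 0.002313 mol.
From the balanced equation, 1 mol K2Cr2O7 reacts with 6 mol Fe^2+, so n(Fe^2+) = 0.002313 x 6/1 = 0.01388 mol.
[Fe^2+] = 0.01388 / 0.01560 L = 0.889 M.

0.889 M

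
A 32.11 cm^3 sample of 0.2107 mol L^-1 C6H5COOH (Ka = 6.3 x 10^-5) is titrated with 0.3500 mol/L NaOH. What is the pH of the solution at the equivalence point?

n(C6H5COOH) = 0.2107 x 0.03211 = 0.006766 mol; V(NaOH) at equivalence = 0.006766/0.3500 = 0.01933 L.
At equivalence all the acid is converted to C6H5COO-; total volume = 0.03211 + 0.01933 = 0.05144 L, so [C6H5COO-] = 0.006766/0.05144 = 0.1315 M.
Kb = Kw/Ka = 1.0e-14 / 6.3 x 10^-5 = 1.59e-10.
[OH^-] = sqrt(Kb x [C6H5COO-]) = sqrt(1.59e-10 x 0.1315) = 4.57e-6 M.
pOH = 5.34, so pH = 14.00 - 5.34 = 8.66.

8.66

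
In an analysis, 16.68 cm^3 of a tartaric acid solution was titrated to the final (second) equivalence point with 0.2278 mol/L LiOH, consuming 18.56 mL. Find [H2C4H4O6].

0.127 M

n(LiOH) = 0.2278 x 0.01856 = 0.004228 mol.
At the final (second) equivalence point, 2 mol OH^- react per mol H2C4H4O6, so n(H2C4H4O6) = 0.004228 / 2 = 0.002114 mol.
[H2C4H4O6] = 0.002114 / 0.01668 L = 0.127 M.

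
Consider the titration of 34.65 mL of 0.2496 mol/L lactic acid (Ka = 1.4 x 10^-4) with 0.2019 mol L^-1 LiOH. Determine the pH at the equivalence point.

n(HC3H5O3) = 0.2496 x 0.03465 = 0.008649 mol; V(LiOH) at equivalence = 0.008649/0.2019 = 0.04284 L.
At equivalence all the acid is converted to C3H5O3-; total volume = 0.03465 + 0.04284 = 0.07749 L, so [C3H5O3-] = 0.008649/0.07749 = 0.1116 M.
Kb = Kw/Ka = 1.0e-14 / 1.4 x 10^-4 = 7.14e-11.
[OH^-] = sqrt(Kb x [C3H5O3-]) = sqrt(7.14e-11 x 0.1116) = 2.82e-6 M.
pOH = 5.55, so pH = 14.00 - 5.55 = 8.45.

8.45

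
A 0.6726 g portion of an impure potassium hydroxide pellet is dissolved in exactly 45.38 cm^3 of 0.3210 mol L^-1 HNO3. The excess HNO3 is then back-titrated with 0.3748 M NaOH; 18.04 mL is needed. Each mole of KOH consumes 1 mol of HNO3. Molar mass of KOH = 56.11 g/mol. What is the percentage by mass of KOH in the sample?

Total n(HNO3) added = 0.3210 x 0.04538 = 0.01457 mol.
n(NaOH) used = 0.3748 x 0.01804 = 0.006761 mol, which equals the excess n(HNO3).
So n(HNO3) consumed by the sample = 0.01457 - 0.006761 = 0.007806 mol.
n(KOH) = 0.007806 / 1 = 0.007806 mol.
mass KOH = 0.007806 x 56.11 = 0.4380 g, so %KOH = 0.4380/0.6726 x 100 = 65.1%.

65.1%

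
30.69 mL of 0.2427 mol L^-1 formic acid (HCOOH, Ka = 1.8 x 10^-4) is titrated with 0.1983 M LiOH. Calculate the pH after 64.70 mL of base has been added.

n(acid) = 0.2427 x 0.03069 = 0.007448 mol; n(LiOH) added = 0.1983 x 0.06470 = 0.01283 mol.
Base is in excess by 0.01283 - 0.007448 = 0.005382 mol in a total volume of 0.09539 L.
[OH^-] = 0.005382/0.09539 = 0.05642 M, so pOH = 1.25 and pH = 14.00 - 1.25 = 12.75.

12.75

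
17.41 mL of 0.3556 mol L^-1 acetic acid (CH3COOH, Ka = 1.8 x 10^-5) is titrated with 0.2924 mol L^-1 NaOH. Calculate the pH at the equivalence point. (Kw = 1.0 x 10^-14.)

8.98

n(CH3COOH) = 0.3556 x 0.01741 = 0.006191 mol; V(NaOH) at equivalence = 0.006191/0.2924 = 0.02117 L.
At equivalence all the acid is converted to CH3COO-; total volume = 0.01741 + 0.02117 = 0.03858 L, so [CH3COO-] = 0.006191/0.03858 = 0.1605 M.
Kb = Kw/Ka = 1.0e-14 / 1.8 x 10^-5 = 5.56e-10.
[OH^-] = sqrt(Kb x [CH3COO-]) = sqrt(5.56e-10 x 0.1605) = 9.44e-6 M.
pOH = 5.02, so pH = 14.00 - 5.02 = 8.98.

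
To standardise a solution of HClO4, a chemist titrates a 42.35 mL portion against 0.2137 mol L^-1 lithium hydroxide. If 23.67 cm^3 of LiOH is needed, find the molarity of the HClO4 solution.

0.119 M

n(LiOH) delivered = 0.2137 x 0.02367 = 0.005058 mol.
For a 1:1 reaction, n(HClO4) = 0.005058 mol.
[HClO4] = 0.005058 mol / 0.04235 L = 0.119 M.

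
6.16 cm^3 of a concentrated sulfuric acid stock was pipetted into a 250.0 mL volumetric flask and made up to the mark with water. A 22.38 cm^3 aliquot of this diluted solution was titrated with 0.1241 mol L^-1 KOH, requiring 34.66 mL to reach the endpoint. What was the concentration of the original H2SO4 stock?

3.90 M

n(KOH) = 0.1241 x 0.03466 = 0.004301 mol.
n(H2SO4) in the aliquot = 0.004301 x 1/2 = 0.002151 mol.
[diluted H2SO4] = 0.002151 / 0.02238 = 0.09610 M.
Dilution factor = 250.0/6.160 = 40.58, so [stock] = 0.09610 x 40.58 = 3.90 M.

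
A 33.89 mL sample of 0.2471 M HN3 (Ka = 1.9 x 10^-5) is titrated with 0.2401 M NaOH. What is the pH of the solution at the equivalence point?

n(HN3) = 0.2471 x 0.03389 = 0.008374 mol; V(NaOH) at equivalence = 0.008374/0.2401 = 0.03488 L.
At equivalence all the acid is converted to N3-; total volume = 0.03389 + 0.03488 = 0.06877 L, so [N3-] = 0.008374/0.06877 = 0.1218 M.
Kb = Kw/Ka = 1.0e-14 / 1.9 x 10^-5 = 5.26e-10.
[OH^-] = sqrt(Kb x [N3-]) = sqrt(5.26e-10 x 0.1218) = 8.01e-6 M.
pOH = 5.10, so pH = 14.00 - 5.10 = 8.90.

8.90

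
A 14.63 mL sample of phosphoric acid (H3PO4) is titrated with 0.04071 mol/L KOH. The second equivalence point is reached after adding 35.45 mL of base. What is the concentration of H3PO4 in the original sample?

0.0493 M

n(KOH) = 0.04071 x 0.03545 = 0.001443 mol.
At the second equivalence point, 2 mol OH^- react per mol H3PO4, so n(H3PO4) = 0.001443 / 2 = 0.0007216 mol.
[H3PO4] = 0.0007216 / 0.01463 L = 0.0493 M.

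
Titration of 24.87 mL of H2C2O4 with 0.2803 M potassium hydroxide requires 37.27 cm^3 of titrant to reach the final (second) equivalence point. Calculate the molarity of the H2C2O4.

0.210 M

n(KOH) = 0.2803 x 0.03727 = 0.01045 mol.
At the final (second) equivalence point, 2 mol OH^- react per mol H2C2O4, so n(H2C2O4) = 0.01045 / 2 = 0.005223 mol.
[H2C2O4] = 0.005223 / 0.02487 L = 0.210 M.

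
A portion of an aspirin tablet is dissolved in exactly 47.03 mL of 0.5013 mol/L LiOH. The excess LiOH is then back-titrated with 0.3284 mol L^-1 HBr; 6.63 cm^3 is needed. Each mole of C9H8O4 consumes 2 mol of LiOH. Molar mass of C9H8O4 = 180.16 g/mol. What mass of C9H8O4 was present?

Total n(LiOH) added = 0.5013 x 0.04703 = 0.02358 mol.
n(HBr) used = 0.3284 x 0.006630 = 0.002177 mol, which equals the excess n(LiOH).
So n(LiOH) consumed by the sample = 0.02358 - 0.002177 = 0.02140 mol.
n(C9H8O4) = 0.02140 / 2 = 0.01070 mol.
mass = 0.01070 mol x 180.16 g/mol = 1.93 g.

1.93 g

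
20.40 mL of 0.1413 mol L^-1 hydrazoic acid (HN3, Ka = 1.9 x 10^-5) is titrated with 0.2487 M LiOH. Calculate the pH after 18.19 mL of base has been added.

12.63

n(acid) = 0.1413 x 0.02040 = 0.002883 mol; n(LiOH) added = 0.2487 x 0.01819 = 0.004524 mol.
Base is in excess by 0.004524 - 0.002883 = 0.001641 mol in a total volume of 0.03859 L.
[OH^-] = 0.001641/0.03859 = 0.04253 M, so pOH = 1.37 and pH = 14.00 - 1.37 = 12.63.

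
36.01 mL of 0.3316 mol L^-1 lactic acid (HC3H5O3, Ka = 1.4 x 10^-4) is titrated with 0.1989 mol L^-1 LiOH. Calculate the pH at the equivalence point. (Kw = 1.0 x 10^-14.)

8.47

n(HC3H5O3) = 0.3316 x 0.03601 = 0.01194 mol; V(LiOH) at equivalence = 0.01194/0.1989 = 0.06003 L.
At equivalence all the acid is converted to C3H5O3-; total volume = 0.03601 + 0.06003 = 0.09604 L, so [C3H5O3-] = 0.01194/0.09604 = 0.1243 M.
Kb = Kw/Ka = 1.0e-14 / 1.4 x 10^-4 = 7.14e-11.
[OH^-] = sqrt(Kb x [C3H5O3-]) = sqrt(7.14e-11 x 0.1243) = 2.98e-6 M.
pOH = 5.53, so pH = 14.00 - 5.53 = 8.47.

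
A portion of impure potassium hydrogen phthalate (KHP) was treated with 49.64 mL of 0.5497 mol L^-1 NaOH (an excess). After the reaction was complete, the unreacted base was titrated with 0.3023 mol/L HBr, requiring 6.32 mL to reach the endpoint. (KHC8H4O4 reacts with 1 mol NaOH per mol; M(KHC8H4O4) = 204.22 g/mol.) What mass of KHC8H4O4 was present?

Total n(NaOH) added = 0.5497 x 0.04964 = 0.02729 mol.
n(HBr) used = 0.3023 x 0.006320 = 0.001911 mol, which equals the excess n(NaOH).
So n(NaOH) consumed by the sample = 0.02729 - 0.001911 = 0.02538 mol.
n(KHC8H4O4) = 0.02538 / 1 = 0.02538 mol.
mass = 0.02538 mol x 204.22 g/mol = 5.18 g.

5.18 g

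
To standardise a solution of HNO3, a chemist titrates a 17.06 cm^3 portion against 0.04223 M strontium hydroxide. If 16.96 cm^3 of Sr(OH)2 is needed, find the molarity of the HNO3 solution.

n(Sr(OH)2) delivered = 0.04223 x 0.01696 = 0.0007162 mol.
The reaction is 2 HNO3 + 1 Sr(OH)2, so n(HNO3) = 0.0007162 x 2/1 = 0.001432 mol.
[HNO3] = 0.001432 mol / 0.01706 L = 0.0840 M.

0.0840 M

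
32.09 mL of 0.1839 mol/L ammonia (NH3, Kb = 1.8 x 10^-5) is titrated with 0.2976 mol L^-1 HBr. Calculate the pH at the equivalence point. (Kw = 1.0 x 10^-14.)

n(NH3) = 0.1839 x 0.03209 = 0.005901 mol; V(HBr) at equivalence = 0.005901/0.2976 = 0.01983 L.
At equivalence the base is fully converted to NH4+; total volume = 0.05192 L, so [NH4+] = 0.005901/0.05192 = 0.1137 M.
Ka(NH4+) = Kw/Kb = 1.0e-14 / 1.8 x 10^-5 = 5.56e-10.
[H^+] = sqrt(Ka x [NH4+]) = sqrt(5.56e-10 x 0.1137) = 7.95e-6 M.
pH = -log(7.95e-6) = 5.10.

5.10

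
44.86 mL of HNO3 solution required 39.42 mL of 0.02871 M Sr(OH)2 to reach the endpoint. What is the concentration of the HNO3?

0.0505 M

n(Sr(OH)2) delivered = 0.02871 x 0.03942 = 0.001132 mol.
The reaction is 2 HNO3 + 1 Sr(OH)2, so n(HNO3) = 0.001132 x 2/1 = 0.002263 mol.
[HNO3] = 0.002263 mol / 0.04486 L = 0.0505 M.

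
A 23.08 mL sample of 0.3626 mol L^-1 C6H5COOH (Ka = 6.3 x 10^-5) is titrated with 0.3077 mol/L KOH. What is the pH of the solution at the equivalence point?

n(C6H5COOH) = 0.3626 x 0.02308 = 0.008369 mol; V(KOH) at equivalence = 0.008369/0.3077 = 0.02720 L.
At equivalence all the acid is converted to C6H5COO-; total volume = 0.02308 + 0.02720 = 0.05028 L, so [C6H5COO-] = 0.008369/0.05028 = 0.1665 M.
Kb = Kw/Ka = 1.0e-14 / 6.3 x 10^-5 = 1.59e-10.
[OH^-] = sqrt(Kb x [C6H5COO-]) = sqrt(1.59e-10 x 0.1665) = 5.14e-6 M.
pOH = 5.29, so pH = 14.00 - 5.29 = 8.71.

8.71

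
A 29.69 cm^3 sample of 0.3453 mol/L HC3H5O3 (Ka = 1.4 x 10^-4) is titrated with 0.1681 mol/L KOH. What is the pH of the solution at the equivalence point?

8.45

n(HC3H5O3) = 0.3453 x 0.02969 = 0.01025 mol; V(KOH) at equivalence = 0.01025/0.1681 = 0.06099 L.
At equivalence all the acid is converted to C3H5O3-; total volume = 0.02969 + 0.06099 = 0.09068 L, so [C3H5O3-] = 0.01025/0.09068 = 0.1131 M.
Kb = Kw/Ka = 1.0e-14 / 1.4 x 10^-4 = 7.14e-11.
[OH^-] = sqrt(Kb x [C3H5O3-]) = sqrt(7.14e-11 x 0.1131) = 2.84e-6 M.
pOH = 5.55, so pH = 14.00 - 5.55 = 8.45.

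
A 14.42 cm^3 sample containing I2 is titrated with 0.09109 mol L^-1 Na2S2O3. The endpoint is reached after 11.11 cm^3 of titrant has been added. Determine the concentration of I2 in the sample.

0.0351 M

n(Na2S2O3) = 0.09109 x 0.01111 = 0.001012 mol.
From the balanced equation, 2 mol Na2S2O3 reacts with 1 mol I2, so n(I2) = 0.001012 x 1/2 = 0.0005060 mol.
[I2] = 0.0005060 / 0.01442 L = 0.0351 M.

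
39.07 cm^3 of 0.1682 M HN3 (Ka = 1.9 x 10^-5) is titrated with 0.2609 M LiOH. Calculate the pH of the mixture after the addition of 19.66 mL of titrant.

Initial n(HN3) = 0.1682 x 0.03907 = 0.006572 mol.
n(LiOH) added = 0.2609 x 0.01966 = 0.005129 mol, converting that many moles of HN3 to N3-.
Remaining n(HN3) = 0.001442 mol; n(N3-) = 0.005129 mol.
By Henderson-Hasselbalch, pH = pKa + log([A^-]/[HA]) = 4.72 + log(0.005129/0.001442) = 4.72 + (+0.55) = 5.27.

5.27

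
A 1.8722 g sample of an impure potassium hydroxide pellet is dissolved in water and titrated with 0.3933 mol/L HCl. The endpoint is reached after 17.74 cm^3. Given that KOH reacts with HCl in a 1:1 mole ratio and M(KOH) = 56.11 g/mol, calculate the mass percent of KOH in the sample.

n(HCl) = 0.3933 x 0.01774 = 0.006977 mol.
n(KOH) = 0.006977 / 1 = 0.006977 mol.
mass of KOH = 0.006977 x 56.11 = 0.3915 g.
% purity = 0.3915 / 1.8722 x 100 = 20.9%.

20.9%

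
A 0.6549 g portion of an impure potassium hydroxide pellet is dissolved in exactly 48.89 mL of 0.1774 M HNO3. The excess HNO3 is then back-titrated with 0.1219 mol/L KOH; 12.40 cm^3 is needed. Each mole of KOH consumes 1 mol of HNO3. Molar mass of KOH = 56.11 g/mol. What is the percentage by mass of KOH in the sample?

61.4%

Total n(HNO3) added = 0.1774 x 0.04889 = 0.008673 mol.
n(KOH) used = 0.1219 x 0.01240 = 0.001512 mol, which equals the excess n(HNO3).
So n(HNO3) consumed by the sample = 0.008673 - 0.001512 = 0.007162 mol.
n(KOH) = 0.007162 / 1 = 0.007162 mol.
mass KOH = 0.007162 x 56.11 = 0.4018 g, so %KOH = 0.4018/0.6549 x 100 = 61.4%.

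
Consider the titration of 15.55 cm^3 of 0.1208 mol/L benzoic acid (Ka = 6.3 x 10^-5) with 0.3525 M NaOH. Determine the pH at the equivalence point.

n(C6H5COOH) = 0.1208 x 0.01555 = 0.001878 mol; V(NaOH) at equivalence = 0.001878/0.3525 = 0.005329 L.
At equivalence all the acid is converted to C6H5COO-; total volume = 0.01555 + 0.005329 = 0.02088 L, so [C6H5COO-] = 0.001878/0.02088 = 0.08997 M.
Kb = Kw/Ka = 1.0e-14 / 6.3 x 10^-5 = 1.59e-10.
[OH^-] = sqrt(Kb x [C6H5COO-]) = sqrt(1.59e-10 x 0.08997) = 3.78e-6 M.
pOH = 5.42, so pH = 14.00 - 5.42 = 8.58.

8.58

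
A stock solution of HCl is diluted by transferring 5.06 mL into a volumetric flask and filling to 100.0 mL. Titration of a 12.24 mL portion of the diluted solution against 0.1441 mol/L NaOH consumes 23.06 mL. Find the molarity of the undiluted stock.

n(NaOH) = 0.1441 x 0.02306 = 0.003323 mol.
n(HCl) in the aliquot = 0.003323 mol.
[diluted HCl] = 0.003323 / 0.01224 = 0.2715 M.
Dilution factor = 100.0/5.060 = 19.76, so [stock] = 0.2715 x 19.76 = 5.37 M.

5.37 M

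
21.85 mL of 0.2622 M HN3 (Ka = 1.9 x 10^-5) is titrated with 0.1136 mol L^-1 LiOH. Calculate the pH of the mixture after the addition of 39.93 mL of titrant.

5.30

Initial n(HN3) = 0.2622 x 0.02185 = 0.005729 mol.
n(LiOH) added = 0.1136 x 0.03993 = 0.004536 mol, converting that many moles of HN3 to N3-.
Remaining n(HN3) = 0.001193 mol; n(N3-) = 0.004536 mol.
By Henderson-Hasselbalch, pH = pKa + log([A^-]/[HA]) = 4.72 + log(0.004536/0.001193) = 4.72 + (+0.58) = 5.30.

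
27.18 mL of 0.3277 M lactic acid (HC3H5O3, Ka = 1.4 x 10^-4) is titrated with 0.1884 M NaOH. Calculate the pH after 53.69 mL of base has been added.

12.17

n(acid) = 0.3277 x 0.02718 = 0.008907 mol; n(NaOH) added = 0.1884 x 0.05369 = 0.01012 mol.
Base is in excess by 0.01012 - 0.008907 = 0.001208 mol in a total volume of 0.08087 L.
[OH^-] = 0.001208/0.08087 = 0.01494 M, so pOH = 1.83 and pH = 14.00 - 1.83 = 12.17.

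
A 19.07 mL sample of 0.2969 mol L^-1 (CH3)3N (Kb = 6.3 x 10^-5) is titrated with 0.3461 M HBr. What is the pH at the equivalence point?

n((CH3)3N) = 0.2969 x 0.01907 = 0.005662 mol; V(HBr) at equivalence = 0.005662/0.3461 = 0.01636 L.
At equivalence the base is fully converted to (CH3)3NH+; total volume = 0.03543 L, so [(CH3)3NH+] = 0.005662/0.03543 = 0.1598 M.
Ka((CH3)3NH+) = Kw/Kb = 1.0e-14 / 6.3 x 10^-5 = 1.59e-10.
[H^+] = sqrt(Ka x [(CH3)3NH+]) = sqrt(1.59e-10 x 0.1598) = 5.04e-6 M.
pH = -log(5.04e-6) = 5.30.

5.30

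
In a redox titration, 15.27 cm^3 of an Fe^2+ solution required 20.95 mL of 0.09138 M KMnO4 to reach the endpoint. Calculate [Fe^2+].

n(KMnO4) = 0.09138 x 0.02095 = 0.001914 mol.
From the balanced equation, 1 mol KMnO4 reacts with 5 mol Fe^2+, so n(Fe^2+) = 0.001914 x 5/1 = 0.009572 mol.
[Fe^2+] = 0.009572 / 0.01527 L = 0.627 M.

0.627 M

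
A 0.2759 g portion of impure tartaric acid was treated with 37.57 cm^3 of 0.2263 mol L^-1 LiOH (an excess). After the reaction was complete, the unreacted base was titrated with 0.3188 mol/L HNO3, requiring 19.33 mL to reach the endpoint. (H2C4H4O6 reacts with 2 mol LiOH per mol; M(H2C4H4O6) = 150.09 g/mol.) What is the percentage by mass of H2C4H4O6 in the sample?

63.6%

Total n(LiOH) added = 0.2263 x 0.03757 = 0.008502 mol.
n(HNO3) used = 0.3188 x 0.01933 = 0.006162 mol, which equals the excess n(LiOH).
So n(LiOH) consumed by the sample = 0.008502 - 0.006162 = 0.002340 mol.
n(H2C4H4O6) = 0.002340 / 2 = 0.001170 mol.
mass H2C4H4O6 = 0.001170 x 150.09 = 0.1756 g, so %H2C4H4O6 = 0.1756/0.2759 x 100 = 63.6%.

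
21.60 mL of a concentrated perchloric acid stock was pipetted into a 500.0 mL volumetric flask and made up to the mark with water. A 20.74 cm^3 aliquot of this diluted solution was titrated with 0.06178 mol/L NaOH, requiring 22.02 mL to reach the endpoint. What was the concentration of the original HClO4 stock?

1.52 M

n(NaOH) = 0.06178 x 0.02202 = 0.001360 mol.
n(HClO4) in the aliquot = 0.001360 mol.
[diluted HClO4] = 0.001360 / 0.02074 = 0.06559 M.
Dilution factor = 500.0/21.60 = 23.15, so [stock] = 0.06559 x 23.15 = 1.52 M.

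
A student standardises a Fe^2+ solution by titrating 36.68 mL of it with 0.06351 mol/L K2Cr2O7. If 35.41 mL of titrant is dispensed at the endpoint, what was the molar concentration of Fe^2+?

0.368 M

n(K2Cr2O7) = 0.06351 x 0.03541 = 0.002249 mol.
From the balanced equation, 1 mol K2Cr2O7 reacts with 6 mol Fe^2+, so n(Fe^2+) = 0.002249 x 6/1 = 0.01349 mol.
[Fe^2+] = 0.01349 / 0.03668 L = 0.368 M.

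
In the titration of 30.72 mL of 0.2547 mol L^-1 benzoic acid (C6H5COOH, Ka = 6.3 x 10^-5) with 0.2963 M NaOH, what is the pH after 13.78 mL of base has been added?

Initial n(C6H5COOH) = 0.2547 x 0.03072 = 0.007824 mol.
n(NaOH) added = 0.2963 x 0.01378 = 0.004083 mol, converting that many moles of C6H5COOH to C6H5COO-.
Remaining n(C6H5COOH) = 0.003741 mol; n(C6H5COO-) = 0.004083 mol.
By Henderson-Hasselbalch, pH = pKa + log([A^-]/[HA]) = 4.20 + log(0.004083/0.003741) = 4.20 + (+0.04) = 4.24.

4.24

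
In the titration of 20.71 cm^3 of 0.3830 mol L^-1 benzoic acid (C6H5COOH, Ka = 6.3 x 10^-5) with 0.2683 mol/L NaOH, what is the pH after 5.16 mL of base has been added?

3.53

Initial n(C6H5COOH) = 0.3830 x 0.02071 = 0.007932 mol.
n(NaOH) added = 0.2683 x 0.005160 = 0.001384 mol, converting that many moles of C6H5COOH to C6H5COO-.
Remaining n(C6H5COOH) = 0.006548 mol; n(C6H5COO-) = 0.001384 mol.
By Henderson-Hasselbalch, pH = pKa + log([A^-]/[HA]) = 4.20 + log(0.001384/0.006548) = 4.20 + (-0.67) = 3.53.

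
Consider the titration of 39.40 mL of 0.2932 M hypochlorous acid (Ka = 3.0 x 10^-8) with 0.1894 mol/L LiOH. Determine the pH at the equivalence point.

10.29

n(HClO) = 0.2932 x 0.03940 = 0.01155 mol; V(LiOH) at equivalence = 0.01155/0.1894 = 0.06099 L.
At equivalence all the acid is converted to ClO-; total volume = 0.03940 + 0.06099 = 0.1004 L, so [ClO-] = 0.01155/0.1004 = 0.1151 M.
Kb = Kw/Ka = 1.0e-14 / 3.0 x 10^-8 = 3.33e-7.
[OH^-] = sqrt(Kb x [ClO-]) = sqrt(3.33e-7 x 0.1151) = 0.000196 M.
pOH = 3.71, so pH = 14.00 - 3.71 = 10.29.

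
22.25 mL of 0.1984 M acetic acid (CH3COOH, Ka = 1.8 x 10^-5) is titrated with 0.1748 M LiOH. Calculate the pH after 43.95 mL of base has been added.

n(acid) = 0.1984 x 0.02225 = 0.004414 mol; n(LiOH) added = 0.1748 x 0.04395 = 0.007682 mol.
Base is in excess by 0.007682 - 0.004414 = 0.003268 mol in a total volume of 0.06620 L.
[OH^-] = 0.003268/0.06620 = 0.04937 M, so pOH = 1.31 and pH = 14.00 - 1.31 = 12.69.

12.69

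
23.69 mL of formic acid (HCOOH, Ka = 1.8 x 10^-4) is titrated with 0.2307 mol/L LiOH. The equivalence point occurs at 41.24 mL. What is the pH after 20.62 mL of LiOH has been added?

3.74

20.62 mL is exactly half the equivalence volume (41.24/2), i.e. the half-equivalence point.
There, n(HA) = n(A^-), so pH = pKa = -log(1.8 x 10^-4) = 3.74.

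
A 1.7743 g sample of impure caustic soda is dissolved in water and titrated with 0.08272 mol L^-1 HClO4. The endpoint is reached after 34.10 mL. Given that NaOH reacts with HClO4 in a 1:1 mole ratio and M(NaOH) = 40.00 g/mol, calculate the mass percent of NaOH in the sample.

n(HClO4) = 0.08272 x 0.03410 = 0.002821 mol.
n(NaOH) = 0.002821 / 1 = 0.002821 mol.
mass of NaOH = 0.002821 x 40.00 = 0.1128 g.
% purity = 0.1128 / 1.7743 x 100 = 6.36%.

6.36%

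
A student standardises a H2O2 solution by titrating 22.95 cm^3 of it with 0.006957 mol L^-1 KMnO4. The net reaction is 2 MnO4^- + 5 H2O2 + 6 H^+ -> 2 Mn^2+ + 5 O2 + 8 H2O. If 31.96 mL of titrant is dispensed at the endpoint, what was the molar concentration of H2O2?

0.0242 M

n(KMnO4) = 0.006957 x 0.03196 = 0.0002223 mol.
From the balanced equation, 2 mol KMnO4 reacts with 5 mol H2O2, so n(H2O2) = 0.0002223 x 5/2 = 0.0005559 mol.
[H2O2] = 0.0005559 / 0.02295 L = 0.0242 M.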